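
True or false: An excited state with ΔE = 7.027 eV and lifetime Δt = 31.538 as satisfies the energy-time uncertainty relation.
No, it violates the uncertainty relation.

Calculate the product ΔEΔt:
ΔE = 7.027 eV = 1.126e-18 J
ΔEΔt = (1.126e-18 J) × (3.154e-17 s)
ΔEΔt = 3.551e-35 J·s

Compare to the minimum allowed value ℏ/2:
ℏ/2 = 5.273e-35 J·s

Since ΔEΔt = 3.551e-35 J·s < 5.273e-35 J·s = ℏ/2,
this violates the uncertainty relation.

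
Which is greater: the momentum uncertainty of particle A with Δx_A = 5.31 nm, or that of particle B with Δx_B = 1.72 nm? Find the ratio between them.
Particle B has the larger minimum momentum uncertainty, by a factor of 3.09.

For each particle, the minimum momentum uncertainty is Δp_min = ℏ/(2Δx):

Particle A: Δp_A = ℏ/(2×5.310e-09 m) = 9.930e-27 kg·m/s
Particle B: Δp_B = ℏ/(2×1.720e-09 m) = 3.066e-26 kg·m/s

Ratio: Δp_B/Δp_A = 3.09

Since Δp_min ∝ 1/Δx, the particle with smaller position uncertainty (B) has larger momentum uncertainty.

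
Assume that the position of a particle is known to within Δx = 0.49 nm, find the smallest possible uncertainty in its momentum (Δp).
1.076 × 10^-25 kg·m/s

Using the Heisenberg uncertainty principle:
ΔxΔp ≥ ℏ/2

The minimum uncertainty in momentum is:
Δp_min = ℏ/(2Δx)
Δp_min = (1.055e-34 J·s) / (2 × 4.900e-10 m)
Δp_min = 1.076e-25 kg·m/s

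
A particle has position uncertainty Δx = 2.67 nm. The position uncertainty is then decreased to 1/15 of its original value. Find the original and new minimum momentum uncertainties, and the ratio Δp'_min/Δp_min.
Original Δp_min = 1.975 × 10^-26 kg·m/s; new Δp'_min = 2.962 × 10^-25 kg·m/s; ratio Δp'_min/Δp_min = 15.

From the uncertainty principle ΔxΔp ≥ ℏ/2, the minimum momentum uncertainty is Δp_min = ℏ/(2Δx).

Original (Δx = 2.67 nm = 2.670e-09 m):
Δp_min = (1.055e-34 J·s)/(2 × 2.670e-09 m) = 1.975e-26 kg·m/s

When Δx → (1/15)Δx:
Δp'_min = ℏ/(2 × (1/15)Δx) = 15 × ℏ/(2Δx) = 15 × Δp_min
Δp'_min = 15 × 1.975e-26 kg·m/s = 2.962e-25 kg·m/s

Since Δp_min ∝ 1/Δx, when Δx is decreased to 1/15 of its original value, Δp_min increases to 15 times its original value.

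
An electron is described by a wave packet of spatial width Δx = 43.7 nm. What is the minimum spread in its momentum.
1.207 × 10^-27 kg·m/s

For a wave packet, the spatial width Δx and momentum spread Δp are related by the uncertainty principle:
ΔxΔp ≥ ℏ/2

The minimum momentum spread is:
Δp_min = ℏ/(2Δx)
Δp_min = (1.055e-34 J·s) / (2 × 4.370e-08 m)
Δp_min = 1.207e-27 kg·m/s

A wave packet cannot have both a well-defined position and well-defined momentum.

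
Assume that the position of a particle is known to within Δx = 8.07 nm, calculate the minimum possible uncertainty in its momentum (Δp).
6.534 × 10^-27 kg·m/s

Using the Heisenberg uncertainty principle:
ΔxΔp ≥ ℏ/2

The minimum uncertainty in momentum is:
Δp_min = ℏ/(2Δx)
Δp_min = (1.055e-34 J·s) / (2 × 8.070e-09 m)
Δp_min = 6.534e-27 kg·m/s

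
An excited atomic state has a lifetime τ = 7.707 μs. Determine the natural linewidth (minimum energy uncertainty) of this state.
42.702 peV

Using the energy-time uncertainty principle:
ΔEΔt ≥ ℏ/2

The lifetime τ represents the time uncertainty Δt.
The natural linewidth (minimum energy uncertainty) is:

ΔE = ℏ/(2τ)
ΔE = (1.055e-34 J·s) / (2 × 7.707e-06 s)
ΔE = 6.842e-30 J = 42.702 peV

This natural linewidth limits the precision of spectroscopic measurements.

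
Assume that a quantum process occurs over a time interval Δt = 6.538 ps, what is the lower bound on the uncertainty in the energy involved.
50.337 μeV

Using the energy-time uncertainty principle:
ΔEΔt ≥ ℏ/2

The minimum uncertainty in energy is:
ΔE_min = ℏ/(2Δt)
ΔE_min = (1.055e-34 J·s) / (2 × 6.538e-12 s)
ΔE_min = 8.065e-24 J = 50.337 μeV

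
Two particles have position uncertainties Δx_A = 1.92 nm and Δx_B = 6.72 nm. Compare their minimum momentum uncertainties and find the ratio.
Particle A has the larger minimum momentum uncertainty, by a factor of 3.50.

For each particle, the minimum momentum uncertainty is Δp_min = ℏ/(2Δx):

Particle A: Δp_A = ℏ/(2×1.920e-09 m) = 2.746e-26 kg·m/s
Particle B: Δp_B = ℏ/(2×6.720e-09 m) = 7.847e-27 kg·m/s

Ratio: Δp_A/Δp_B = 3.50

Since Δp_min ∝ 1/Δx, the particle with smaller position uncertainty (A) has larger momentum uncertainty.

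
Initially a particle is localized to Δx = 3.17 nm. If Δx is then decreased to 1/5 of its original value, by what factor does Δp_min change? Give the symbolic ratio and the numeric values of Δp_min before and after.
Original Δp_min = 1.663 × 10^-26 kg·m/s; new Δp'_min = 8.317 × 10^-26 kg·m/s; ratio Δp'_min/Δp_min = 5.

From the uncertainty principle ΔxΔp ≥ ℏ/2, the minimum momentum uncertainty is Δp_min = ℏ/(2Δx).

Original (Δx = 3.17 nm = 3.170e-09 m):
Δp_min = (1.055e-34 J·s)/(2 × 3.170e-09 m) = 1.663e-26 kg·m/s

When Δx → (1/5)Δx:
Δp'_min = ℏ/(2 × (1/5)Δx) = 5 × ℏ/(2Δx) = 5 × Δp_min
Δp'_min = 5 × 1.663e-26 kg·m/s = 8.317e-26 kg·m/s

Since Δp_min ∝ 1/Δx, when Δx is decreased to 1/5 of its original value, Δp_min increases to 5 times its original value.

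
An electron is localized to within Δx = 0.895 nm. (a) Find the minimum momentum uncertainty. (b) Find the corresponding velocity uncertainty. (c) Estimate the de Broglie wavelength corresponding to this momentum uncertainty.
(a) Δp_min = 5.891 × 10^-26 kg·m/s
(b) Δv_min = 64.675 km/s
(c) λ_dB = 11.247 nm

Step-by-step:

(a) From the uncertainty principle:
Δp_min = ℏ/(2Δx) = (1.055e-34 J·s)/(2 × 8.950e-10 m) = 5.891e-26 kg·m/s

(b) The velocity uncertainty:
Δv = Δp/m = (5.891e-26 kg·m/s)/(9.109e-31 kg) = 6.467e+04 m/s = 64.675 km/s

(c) The de Broglie wavelength for this momentum:
λ = h/p = (6.626e-34 J·s)/(5.891e-26 kg·m/s) = 1.125e-08 m = 11.247 nm

Note: The de Broglie wavelength is comparable to the localization size, as expected from wave-particle duality.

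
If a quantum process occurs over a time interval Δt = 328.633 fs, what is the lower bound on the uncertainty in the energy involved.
1.001 meV

Using the energy-time uncertainty principle:
ΔEΔt ≥ ℏ/2

The minimum uncertainty in energy is:
ΔE_min = ℏ/(2Δt)
ΔE_min = (1.055e-34 J·s) / (2 × 3.286e-13 s)
ΔE_min = 1.604e-22 J = 1.001 meV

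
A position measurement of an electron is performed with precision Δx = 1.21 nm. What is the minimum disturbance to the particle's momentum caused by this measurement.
4.358 × 10^-26 kg·m/s

The uncertainty principle implies that measuring position disturbs momentum:
ΔxΔp ≥ ℏ/2

When we measure position with precision Δx, we necessarily introduce a momentum uncertainty:
Δp ≥ ℏ/(2Δx)
Δp_min = (1.055e-34 J·s) / (2 × 1.210e-09 m)
Δp_min = 4.358e-26 kg·m/s

The more precisely we measure position, the greater the momentum disturbance.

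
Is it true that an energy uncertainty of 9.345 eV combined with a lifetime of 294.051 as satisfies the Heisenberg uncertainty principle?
Yes, it satisfies the uncertainty relation.

Calculate the product ΔEΔt:
ΔE = 9.345 eV = 1.497e-18 J
ΔEΔt = (1.497e-18 J) × (2.941e-16 s)
ΔEΔt = 4.403e-34 J·s

Compare to the minimum allowed value ℏ/2:
ℏ/2 = 5.273e-35 J·s

Since ΔEΔt = 4.403e-34 J·s ≥ 5.273e-35 J·s = ℏ/2,
this satisfies the uncertainty relation.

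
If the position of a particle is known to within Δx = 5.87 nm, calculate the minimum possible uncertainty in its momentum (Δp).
8.983 × 10^-27 kg·m/s

Using the Heisenberg uncertainty principle:
ΔxΔp ≥ ℏ/2

The minimum uncertainty in momentum is:
Δp_min = ℏ/(2Δx)
Δp_min = (1.055e-34 J·s) / (2 × 5.870e-09 m)
Δp_min = 8.983e-27 kg·m/s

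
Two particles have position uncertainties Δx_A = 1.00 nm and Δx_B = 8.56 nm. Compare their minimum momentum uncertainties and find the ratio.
Particle A has the larger minimum momentum uncertainty, by a factor of 8.56.

For each particle, the minimum momentum uncertainty is Δp_min = ℏ/(2Δx):

Particle A: Δp_A = ℏ/(2×1.000e-09 m) = 5.273e-26 kg·m/s
Particle B: Δp_B = ℏ/(2×8.560e-09 m) = 6.160e-27 kg·m/s

Ratio: Δp_A/Δp_B = 8.56

Since Δp_min ∝ 1/Δx, the particle with smaller position uncertainty (A) has larger momentum uncertainty.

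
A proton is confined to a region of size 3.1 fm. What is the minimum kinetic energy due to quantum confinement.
539.797 keV

Using the uncertainty principle:

1. Position uncertainty: Δx ≈ 3.100e-15 m
2. Minimum momentum uncertainty: Δp = ℏ/(2Δx) = 1.701e-20 kg·m/s
3. Minimum kinetic energy:
   KE = (Δp)²/(2m) = (1.701e-20)²/(2 × 1.673e-27 kg)
   KE = 8.649e-14 J = 539.797 keV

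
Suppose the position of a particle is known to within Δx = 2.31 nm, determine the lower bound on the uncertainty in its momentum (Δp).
2.283 × 10^-26 kg·m/s

Using the Heisenberg uncertainty principle:
ΔxΔp ≥ ℏ/2

The minimum uncertainty in momentum is:
Δp_min = ℏ/(2Δx)
Δp_min = (1.055e-34 J·s) / (2 × 2.310e-09 m)
Δp_min = 2.283e-26 kg·m/s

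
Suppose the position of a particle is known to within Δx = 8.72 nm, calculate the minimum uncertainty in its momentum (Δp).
6.047 × 10^-27 kg·m/s

Using the Heisenberg uncertainty principle:
ΔxΔp ≥ ℏ/2

The minimum uncertainty in momentum is:
Δp_min = ℏ/(2Δx)
Δp_min = (1.055e-34 J·s) / (2 × 8.720e-09 m)
Δp_min = 6.047e-27 kg·m/s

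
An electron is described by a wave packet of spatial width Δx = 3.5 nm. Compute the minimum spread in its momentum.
1.507 × 10^-26 kg·m/s

For a wave packet, the spatial width Δx and momentum spread Δp are related by the uncertainty principle:
ΔxΔp ≥ ℏ/2

The minimum momentum spread is:
Δp_min = ℏ/(2Δx)
Δp_min = (1.055e-34 J·s) / (2 × 3.500e-09 m)
Δp_min = 1.507e-26 kg·m/s

A wave packet cannot have both a well-defined position and well-defined momentum.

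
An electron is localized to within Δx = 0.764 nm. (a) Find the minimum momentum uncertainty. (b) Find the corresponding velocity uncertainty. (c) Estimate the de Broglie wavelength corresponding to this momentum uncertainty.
(a) Δp_min = 6.902 × 10^-26 kg·m/s
(b) Δv_min = 75.764 km/s
(c) λ_dB = 9.601 nm

Step-by-step:

(a) From the uncertainty principle:
Δp_min = ℏ/(2Δx) = (1.055e-34 J·s)/(2 × 7.640e-10 m) = 6.902e-26 kg·m/s

(b) The velocity uncertainty:
Δv = Δp/m = (6.902e-26 kg·m/s)/(9.109e-31 kg) = 7.576e+04 m/s = 75.764 km/s

(c) The de Broglie wavelength for this momentum:
λ = h/p = (6.626e-34 J·s)/(6.902e-26 kg·m/s) = 9.601e-09 m = 9.601 nm

Note: The de Broglie wavelength is comparable to the localization size, as expected from wave-particle duality.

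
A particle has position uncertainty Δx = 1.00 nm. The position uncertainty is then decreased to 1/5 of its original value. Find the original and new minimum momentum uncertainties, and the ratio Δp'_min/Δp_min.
Original Δp_min = 5.273 × 10^-26 kg·m/s; new Δp'_min = 2.636 × 10^-25 kg·m/s; ratio Δp'_min/Δp_min = 5.

From the uncertainty principle ΔxΔp ≥ ℏ/2, the minimum momentum uncertainty is Δp_min = ℏ/(2Δx).

Original (Δx = 1.00 nm = 1.000e-09 m):
Δp_min = (1.055e-34 J·s)/(2 × 1.000e-09 m) = 5.273e-26 kg·m/s

When Δx → (1/5)Δx:
Δp'_min = ℏ/(2 × (1/5)Δx) = 5 × ℏ/(2Δx) = 5 × Δp_min
Δp'_min = 5 × 5.273e-26 kg·m/s = 2.636e-25 kg·m/s

Since Δp_min ∝ 1/Δx, when Δx is decreased to 1/5 of its original value, Δp_min increases to 5 times its original value.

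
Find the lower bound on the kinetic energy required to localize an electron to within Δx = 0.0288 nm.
11.484 eV

Localizing a particle requires giving it sufficient momentum uncertainty:

1. From uncertainty principle: Δp ≥ ℏ/(2Δx)
   Δp_min = (1.055e-34 J·s) / (2 × 2.880e-11 m)
   Δp_min = 1.831e-24 kg·m/s

2. This momentum uncertainty corresponds to kinetic energy:
   KE ≈ (Δp)²/(2m) = (1.831e-24)²/(2 × 9.109e-31 kg)
   KE = 1.840e-18 J = 11.484 eV

Tighter localization requires more energy.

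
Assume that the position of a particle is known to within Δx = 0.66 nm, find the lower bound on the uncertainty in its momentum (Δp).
7.989 × 10^-26 kg·m/s

Using the Heisenberg uncertainty principle:
ΔxΔp ≥ ℏ/2

The minimum uncertainty in momentum is:
Δp_min = ℏ/(2Δx)
Δp_min = (1.055e-34 J·s) / (2 × 6.600e-10 m)
Δp_min = 7.989e-26 kg·m/s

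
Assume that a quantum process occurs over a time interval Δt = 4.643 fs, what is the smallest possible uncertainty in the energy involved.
70.882 meV

Using the energy-time uncertainty principle:
ΔEΔt ≥ ℏ/2

The minimum uncertainty in energy is:
ΔE_min = ℏ/(2Δt)
ΔE_min = (1.055e-34 J·s) / (2 × 4.643e-15 s)
ΔE_min = 1.136e-20 J = 70.882 meV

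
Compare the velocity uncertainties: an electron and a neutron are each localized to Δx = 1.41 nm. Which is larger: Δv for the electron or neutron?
The electron has the larger minimum velocity uncertainty, by a ratio of 1838.7.

For both particles, Δp_min = ℏ/(2Δx) = 3.740e-26 kg·m/s (same for both).

The velocity uncertainty is Δv = Δp/m:
- electron: Δv = 3.740e-26 / 9.109e-31 = 4.105e+04 m/s = 41.052 km/s
- neutron: Δv = 3.740e-26 / 1.675e-27 = 2.233e+01 m/s = 22.327 m/s

Ratio: 4.105e+04 / 2.233e+01 = 1838.7

The lighter particle has larger velocity uncertainty because Δv ∝ 1/m.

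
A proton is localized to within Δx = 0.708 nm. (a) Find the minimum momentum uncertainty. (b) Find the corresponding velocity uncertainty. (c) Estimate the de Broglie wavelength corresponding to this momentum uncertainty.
(a) Δp_min = 7.448 × 10^-26 kg·m/s
(b) Δv_min = 44.526 m/s
(c) λ_dB = 8.897 nm

Step-by-step:

(a) From the uncertainty principle:
Δp_min = ℏ/(2Δx) = (1.055e-34 J·s)/(2 × 7.080e-10 m) = 7.448e-26 kg·m/s

(b) The velocity uncertainty:
Δv = Δp/m = (7.448e-26 kg·m/s)/(1.673e-27 kg) = 4.453e+01 m/s = 44.526 m/s

(c) The de Broglie wavelength for this momentum:
λ = h/p = (6.626e-34 J·s)/(7.448e-26 kg·m/s) = 8.897e-09 m = 8.897 nm

Note: The de Broglie wavelength is comparable to the localization size, as expected from wave-particle duality.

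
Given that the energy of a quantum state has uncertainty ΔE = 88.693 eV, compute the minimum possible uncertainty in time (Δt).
3.711 as

Using the energy-time uncertainty principle:
ΔEΔt ≥ ℏ/2

The minimum uncertainty in time is:
Δt_min = ℏ/(2ΔE)
Δt_min = (1.055e-34 J·s) / (2 × 1.421e-17 J)
Δt_min = 3.711e-18 s = 3.711 as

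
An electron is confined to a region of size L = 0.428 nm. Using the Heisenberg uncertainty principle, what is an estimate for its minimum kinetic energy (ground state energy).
51.997 meV

Using the uncertainty principle to estimate ground state energy:

1. The position uncertainty is approximately the confinement size:
   Δx ≈ L = 4.280e-10 m

2. From ΔxΔp ≥ ℏ/2, the minimum momentum uncertainty is:
   Δp ≈ ℏ/(2L) = 1.232e-25 kg·m/s

3. The kinetic energy is approximately:
   KE ≈ (Δp)²/(2m) = (1.232e-25)²/(2 × 9.109e-31 kg)
   KE ≈ 8.331e-21 J = 51.997 meV

This is an order-of-magnitude estimate of the ground state energy.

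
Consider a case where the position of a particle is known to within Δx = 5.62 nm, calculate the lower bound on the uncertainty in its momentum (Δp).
9.382 × 10^-27 kg·m/s

Using the Heisenberg uncertainty principle:
ΔxΔp ≥ ℏ/2

The minimum uncertainty in momentum is:
Δp_min = ℏ/(2Δx)
Δp_min = (1.055e-34 J·s) / (2 × 5.620e-09 m)
Δp_min = 9.382e-27 kg·m/s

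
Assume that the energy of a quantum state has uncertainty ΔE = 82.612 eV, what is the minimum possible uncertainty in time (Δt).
3.984 as

Using the energy-time uncertainty principle:
ΔEΔt ≥ ℏ/2

The minimum uncertainty in time is:
Δt_min = ℏ/(2ΔE)
Δt_min = (1.055e-34 J·s) / (2 × 1.324e-17 J)
Δt_min = 3.984e-18 s = 3.984 as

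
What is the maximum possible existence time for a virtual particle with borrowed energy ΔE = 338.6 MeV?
9.720 × 10^-25 s

Using the energy-time uncertainty principle:
ΔEΔt ≥ ℏ/2

For a virtual particle borrowing energy ΔE, the maximum lifetime is:
Δt_max = ℏ/(2ΔE)

Converting energy:
ΔE = 338.6 MeV = 5.425e-11 J

Δt_max = (1.055e-34 J·s) / (2 × 5.425e-11 J)
Δt_max = 9.720e-25 s = 9.720 × 10^-25 s

Virtual particles with higher borrowed energy exist for shorter times.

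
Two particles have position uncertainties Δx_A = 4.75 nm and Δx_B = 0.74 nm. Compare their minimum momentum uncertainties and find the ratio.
Particle B has the larger minimum momentum uncertainty, by a factor of 6.42.

For each particle, the minimum momentum uncertainty is Δp_min = ℏ/(2Δx):

Particle A: Δp_A = ℏ/(2×4.750e-09 m) = 1.110e-26 kg·m/s
Particle B: Δp_B = ℏ/(2×7.400e-10 m) = 7.125e-26 kg·m/s

Ratio: Δp_B/Δp_A = 6.42

Since Δp_min ∝ 1/Δx, the particle with smaller position uncertainty (B) has larger momentum uncertainty.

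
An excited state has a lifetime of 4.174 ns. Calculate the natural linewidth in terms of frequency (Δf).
19.065 MHz

Using the energy-time uncertainty principle and E = hf:
ΔEΔt ≥ ℏ/2
hΔf·Δt ≥ ℏ/2

The minimum frequency uncertainty is:
Δf = ℏ/(2hτ) = 1/(4πτ)
Δf = 1/(4π × 4.174e-09 s)
Δf = 1.907e+07 Hz = 19.065 MHz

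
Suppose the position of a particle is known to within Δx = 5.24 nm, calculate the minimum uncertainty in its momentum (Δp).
1.006 × 10^-26 kg·m/s

Using the Heisenberg uncertainty principle:
ΔxΔp ≥ ℏ/2

The minimum uncertainty in momentum is:
Δp_min = ℏ/(2Δx)
Δp_min = (1.055e-34 J·s) / (2 × 5.240e-09 m)
Δp_min = 1.006e-26 kg·m/s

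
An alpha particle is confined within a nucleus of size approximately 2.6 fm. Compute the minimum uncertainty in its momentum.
2.028 × 10^-20 kg·m/s

Using the Heisenberg uncertainty principle:
ΔxΔp ≥ ℏ/2

With Δx ≈ L = 2.600e-15 m (the confinement size):
Δp_min = ℏ/(2Δx)
Δp_min = (1.055e-34 J·s) / (2 × 2.600e-15 m)
Δp_min = 2.028e-20 kg·m/s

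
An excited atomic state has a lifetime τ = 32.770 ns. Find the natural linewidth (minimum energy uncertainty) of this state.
10.043 neV

Using the energy-time uncertainty principle:
ΔEΔt ≥ ℏ/2

The lifetime τ represents the time uncertainty Δt.
The natural linewidth (minimum energy uncertainty) is:

ΔE = ℏ/(2τ)
ΔE = (1.055e-34 J·s) / (2 × 3.277e-08 s)
ΔE = 1.609e-27 J = 10.043 neV

This natural linewidth limits the precision of spectroscopic measurements.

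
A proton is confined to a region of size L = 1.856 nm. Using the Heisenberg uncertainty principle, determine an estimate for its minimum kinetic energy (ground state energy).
1.506 μeV

Using the uncertainty principle to estimate ground state energy:

1. The position uncertainty is approximately the confinement size:
   Δx ≈ L = 1.856e-09 m

2. From ΔxΔp ≥ ℏ/2, the minimum momentum uncertainty is:
   Δp ≈ ℏ/(2L) = 2.841e-26 kg·m/s

3. The kinetic energy is approximately:
   KE ≈ (Δp)²/(2m) = (2.841e-26)²/(2 × 1.673e-27 kg)
   KE ≈ 2.413e-25 J = 1.506 μeV

This is an order-of-magnitude estimate of the ground state energy.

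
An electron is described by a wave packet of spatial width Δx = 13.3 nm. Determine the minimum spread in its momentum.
3.965 × 10^-27 kg·m/s

For a wave packet, the spatial width Δx and momentum spread Δp are related by the uncertainty principle:
ΔxΔp ≥ ℏ/2

The minimum momentum spread is:
Δp_min = ℏ/(2Δx)
Δp_min = (1.055e-34 J·s) / (2 × 1.330e-08 m)
Δp_min = 3.965e-27 kg·m/s

A wave packet cannot have both a well-defined position and well-defined momentum.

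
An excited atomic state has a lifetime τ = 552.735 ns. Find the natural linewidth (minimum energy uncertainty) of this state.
595.414 peV

Using the energy-time uncertainty principle:
ΔEΔt ≥ ℏ/2

The lifetime τ represents the time uncertainty Δt.
The natural linewidth (minimum energy uncertainty) is:

ΔE = ℏ/(2τ)
ΔE = (1.055e-34 J·s) / (2 × 5.527e-07 s)
ΔE = 9.540e-29 J = 595.414 peV

This natural linewidth limits the precision of spectroscopic measurements.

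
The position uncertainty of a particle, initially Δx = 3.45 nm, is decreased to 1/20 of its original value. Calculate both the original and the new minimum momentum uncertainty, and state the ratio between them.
Original Δp_min = 1.528 × 10^-26 kg·m/s; new Δp'_min = 3.057 × 10^-25 kg·m/s; ratio Δp'_min/Δp_min = 20.

From the uncertainty principle ΔxΔp ≥ ℏ/2, the minimum momentum uncertainty is Δp_min = ℏ/(2Δx).

Original (Δx = 3.45 nm = 3.450e-09 m):
Δp_min = (1.055e-34 J·s)/(2 × 3.450e-09 m) = 1.528e-26 kg·m/s

When Δx → (1/20)Δx:
Δp'_min = ℏ/(2 × (1/20)Δx) = 20 × ℏ/(2Δx) = 20 × Δp_min
Δp'_min = 20 × 1.528e-26 kg·m/s = 3.057e-25 kg·m/s

Since Δp_min ∝ 1/Δx, when Δx is decreased to 1/20 of its original value, Δp_min increases to 20 times its original value.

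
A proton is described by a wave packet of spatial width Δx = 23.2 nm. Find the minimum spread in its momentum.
2.273 × 10^-27 kg·m/s

For a wave packet, the spatial width Δx and momentum spread Δp are related by the uncertainty principle:
ΔxΔp ≥ ℏ/2

The minimum momentum spread is:
Δp_min = ℏ/(2Δx)
Δp_min = (1.055e-34 J·s) / (2 × 2.320e-08 m)
Δp_min = 2.273e-27 kg·m/s

A wave packet cannot have both a well-defined position and well-defined momentum.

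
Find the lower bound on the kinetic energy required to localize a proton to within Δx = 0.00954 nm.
56.998 meV

Localizing a particle requires giving it sufficient momentum uncertainty:

1. From uncertainty principle: Δp ≥ ℏ/(2Δx)
   Δp_min = (1.055e-34 J·s) / (2 × 9.540e-12 m)
   Δp_min = 5.527e-24 kg·m/s

2. This momentum uncertainty corresponds to kinetic energy:
   KE ≈ (Δp)²/(2m) = (5.527e-24)²/(2 × 1.673e-27 kg)
   KE = 9.132e-21 J = 56.998 meV

Tighter localization requires more energy.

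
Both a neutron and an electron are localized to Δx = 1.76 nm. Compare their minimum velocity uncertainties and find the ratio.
The electron has the larger minimum velocity uncertainty, by a ratio of 1838.7.

For both particles, Δp_min = ℏ/(2Δx) = 2.996e-26 kg·m/s (same for both).

The velocity uncertainty is Δv = Δp/m:
- neutron: Δv = 2.996e-26 / 1.675e-27 = 1.789e+01 m/s = 17.887 m/s
- electron: Δv = 2.996e-26 / 9.109e-31 = 3.289e+04 m/s = 32.889 km/s

Ratio: 3.289e+04 / 1.789e+01 = 1838.7

The lighter particle has larger velocity uncertainty because Δv ∝ 1/m.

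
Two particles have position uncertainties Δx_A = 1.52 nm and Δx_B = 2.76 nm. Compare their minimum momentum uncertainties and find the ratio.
Particle A has the larger minimum momentum uncertainty, by a factor of 1.82.

For each particle, the minimum momentum uncertainty is Δp_min = ℏ/(2Δx):

Particle A: Δp_A = ℏ/(2×1.520e-09 m) = 3.469e-26 kg·m/s
Particle B: Δp_B = ℏ/(2×2.760e-09 m) = 1.910e-26 kg·m/s

Ratio: Δp_A/Δp_B = 1.82

Since Δp_min ∝ 1/Δx, the particle with smaller position uncertainty (A) has larger momentum uncertainty.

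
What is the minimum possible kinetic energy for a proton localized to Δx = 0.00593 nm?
147.518 meV

Localizing a particle requires giving it sufficient momentum uncertainty:

1. From uncertainty principle: Δp ≥ ℏ/(2Δx)
   Δp_min = (1.055e-34 J·s) / (2 × 5.930e-12 m)
   Δp_min = 8.892e-24 kg·m/s

2. This momentum uncertainty corresponds to kinetic energy:
   KE ≈ (Δp)²/(2m) = (8.892e-24)²/(2 × 1.673e-27 kg)
   KE = 2.363e-20 J = 147.518 meV

Tighter localization requires more energy.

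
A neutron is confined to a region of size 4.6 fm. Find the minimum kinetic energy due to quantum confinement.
244.816 keV

Using the uncertainty principle:

1. Position uncertainty: Δx ≈ 4.600e-15 m
2. Minimum momentum uncertainty: Δp = ℏ/(2Δx) = 1.146e-20 kg·m/s
3. Minimum kinetic energy:
   KE = (Δp)²/(2m) = (1.146e-20)²/(2 × 1.675e-27 kg)
   KE = 3.922e-14 J = 244.816 keV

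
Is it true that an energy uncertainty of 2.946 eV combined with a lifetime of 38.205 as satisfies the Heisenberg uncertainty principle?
No, it violates the uncertainty relation.

Calculate the product ΔEΔt:
ΔE = 2.946 eV = 4.720e-19 J
ΔEΔt = (4.720e-19 J) × (3.820e-17 s)
ΔEΔt = 1.803e-35 J·s

Compare to the minimum allowed value ℏ/2:
ℏ/2 = 5.273e-35 J·s

Since ΔEΔt = 1.803e-35 J·s < 5.273e-35 J·s = ℏ/2,
this violates the uncertainty relation.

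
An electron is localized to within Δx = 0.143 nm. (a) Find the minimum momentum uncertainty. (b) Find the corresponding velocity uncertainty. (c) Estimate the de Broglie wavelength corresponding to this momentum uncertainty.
(a) Δp_min = 3.687 × 10^-25 kg·m/s
(b) Δv_min = 404.782 km/s
(c) λ_dB = 1.797 nm

Step-by-step:

(a) From the uncertainty principle:
Δp_min = ℏ/(2Δx) = (1.055e-34 J·s)/(2 × 1.430e-10 m) = 3.687e-25 kg·m/s

(b) The velocity uncertainty:
Δv = Δp/m = (3.687e-25 kg·m/s)/(9.109e-31 kg) = 4.048e+05 m/s = 404.782 km/s

(c) The de Broglie wavelength for this momentum:
λ = h/p = (6.626e-34 J·s)/(3.687e-25 kg·m/s) = 1.797e-09 m = 1.797 nm

Note: The de Broglie wavelength is comparable to the localization size, as expected from wave-particle duality.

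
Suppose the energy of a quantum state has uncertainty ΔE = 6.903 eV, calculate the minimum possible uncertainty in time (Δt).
47.676 as

Using the energy-time uncertainty principle:
ΔEΔt ≥ ℏ/2

The minimum uncertainty in time is:
Δt_min = ℏ/(2ΔE)
Δt_min = (1.055e-34 J·s) / (2 × 1.106e-18 J)
Δt_min = 4.768e-17 s = 47.676 as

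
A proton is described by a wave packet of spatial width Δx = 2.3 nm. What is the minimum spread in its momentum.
2.293 × 10^-26 kg·m/s

For a wave packet, the spatial width Δx and momentum spread Δp are related by the uncertainty principle:
ΔxΔp ≥ ℏ/2

The minimum momentum spread is:
Δp_min = ℏ/(2Δx)
Δp_min = (1.055e-34 J·s) / (2 × 2.300e-09 m)
Δp_min = 2.293e-26 kg·m/s

A wave packet cannot have both a well-defined position and well-defined momentum.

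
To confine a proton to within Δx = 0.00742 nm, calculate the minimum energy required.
94.221 meV

Localizing a particle requires giving it sufficient momentum uncertainty:

1. From uncertainty principle: Δp ≥ ℏ/(2Δx)
   Δp_min = (1.055e-34 J·s) / (2 × 7.420e-12 m)
   Δp_min = 7.106e-24 kg·m/s

2. This momentum uncertainty corresponds to kinetic energy:
   KE ≈ (Δp)²/(2m) = (7.106e-24)²/(2 × 1.673e-27 kg)
   KE = 1.510e-20 J = 94.221 meV

Tighter localization requires more energy.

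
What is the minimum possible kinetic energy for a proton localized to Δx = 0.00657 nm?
120.178 meV

Localizing a particle requires giving it sufficient momentum uncertainty:

1. From uncertainty principle: Δp ≥ ℏ/(2Δx)
   Δp_min = (1.055e-34 J·s) / (2 × 6.570e-12 m)
   Δp_min = 8.026e-24 kg·m/s

2. This momentum uncertainty corresponds to kinetic energy:
   KE ≈ (Δp)²/(2m) = (8.026e-24)²/(2 × 1.673e-27 kg)
   KE = 1.925e-20 J = 120.178 meV

Tighter localization requires more energy.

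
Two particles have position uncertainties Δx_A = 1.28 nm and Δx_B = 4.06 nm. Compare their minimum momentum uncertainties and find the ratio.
Particle A has the larger minimum momentum uncertainty, by a factor of 3.17.

For each particle, the minimum momentum uncertainty is Δp_min = ℏ/(2Δx):

Particle A: Δp_A = ℏ/(2×1.280e-09 m) = 4.119e-26 kg·m/s
Particle B: Δp_B = ℏ/(2×4.060e-09 m) = 1.299e-26 kg·m/s

Ratio: Δp_A/Δp_B = 3.17

Since Δp_min ∝ 1/Δx, the particle with smaller position uncertainty (A) has larger momentum uncertainty.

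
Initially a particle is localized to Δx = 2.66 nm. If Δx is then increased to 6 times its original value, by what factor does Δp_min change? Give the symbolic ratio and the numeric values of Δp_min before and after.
Original Δp_min = 1.982 × 10^-26 kg·m/s; new Δp'_min = 3.304 × 10^-27 kg·m/s; ratio Δp'_min/Δp_min = 1/6.

From the uncertainty principle ΔxΔp ≥ ℏ/2, the minimum momentum uncertainty is Δp_min = ℏ/(2Δx).

Original (Δx = 2.66 nm = 2.660e-09 m):
Δp_min = (1.055e-34 J·s)/(2 × 2.660e-09 m) = 1.982e-26 kg·m/s

When Δx → 6Δx:
Δp'_min = ℏ/(2 × 6Δx) = (1/6) × ℏ/(2Δx) = (1/6) × Δp_min
Δp'_min = 1/6 × 1.982e-26 kg·m/s = 3.304e-27 kg·m/s

Since Δp_min ∝ 1/Δx, when Δx is increased to 6 times its original value, Δp_min decreases to 1/6 of its original value.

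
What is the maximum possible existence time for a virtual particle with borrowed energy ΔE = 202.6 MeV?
1.624 ys

Using the energy-time uncertainty principle:
ΔEΔt ≥ ℏ/2

For a virtual particle borrowing energy ΔE, the maximum lifetime is:
Δt_max = ℏ/(2ΔE)

Converting energy:
ΔE = 202.6 MeV = 3.246e-11 J

Δt_max = (1.055e-34 J·s) / (2 × 3.246e-11 J)
Δt_max = 1.624e-24 s = 1.624 ys

Virtual particles with higher borrowed energy exist for shorter times.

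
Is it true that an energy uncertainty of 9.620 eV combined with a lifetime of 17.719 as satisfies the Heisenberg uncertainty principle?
No, it violates the uncertainty relation.

Calculate the product ΔEΔt:
ΔE = 9.620 eV = 1.541e-18 J
ΔEΔt = (1.541e-18 J) × (1.772e-17 s)
ΔEΔt = 2.731e-35 J·s

Compare to the minimum allowed value ℏ/2:
ℏ/2 = 5.273e-35 J·s

Since ΔEΔt = 2.731e-35 J·s < 5.273e-35 J·s = ℏ/2,
this violates the uncertainty relation.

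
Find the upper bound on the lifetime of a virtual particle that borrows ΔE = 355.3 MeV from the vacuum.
9.263 × 10^-25 s

Using the energy-time uncertainty principle:
ΔEΔt ≥ ℏ/2

For a virtual particle borrowing energy ΔE, the maximum lifetime is:
Δt_max = ℏ/(2ΔE)

Converting energy:
ΔE = 355.3 MeV = 5.693e-11 J

Δt_max = (1.055e-34 J·s) / (2 × 5.693e-11 J)
Δt_max = 9.263e-25 s = 9.263 × 10^-25 s

Virtual particles with higher borrowed energy exist for shorter times.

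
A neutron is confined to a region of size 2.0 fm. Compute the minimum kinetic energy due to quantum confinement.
1.295 MeV

Using the uncertainty principle:

1. Position uncertainty: Δx ≈ 2.000e-15 m
2. Minimum momentum uncertainty: Δp = ℏ/(2Δx) = 2.636e-20 kg·m/s
3. Minimum kinetic energy:
   KE = (Δp)²/(2m) = (2.636e-20)²/(2 × 1.675e-27 kg)
   KE = 2.075e-13 J = 1.295 MeV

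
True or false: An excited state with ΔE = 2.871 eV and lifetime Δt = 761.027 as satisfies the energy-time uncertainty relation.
Yes, it satisfies the uncertainty relation.

Calculate the product ΔEΔt:
ΔE = 2.871 eV = 4.600e-19 J
ΔEΔt = (4.600e-19 J) × (7.610e-16 s)
ΔEΔt = 3.501e-34 J·s

Compare to the minimum allowed value ℏ/2:
ℏ/2 = 5.273e-35 J·s

Since ΔEΔt = 3.501e-34 J·s ≥ 5.273e-35 J·s = ℏ/2,
this satisfies the uncertainty relation.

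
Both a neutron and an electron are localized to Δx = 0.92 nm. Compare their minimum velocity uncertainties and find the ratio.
The electron has the larger minimum velocity uncertainty, by a ratio of 1838.7.

For both particles, Δp_min = ℏ/(2Δx) = 5.731e-26 kg·m/s (same for both).

The velocity uncertainty is Δv = Δp/m:
- neutron: Δv = 5.731e-26 / 1.675e-27 = 3.422e+01 m/s = 34.219 m/s
- electron: Δv = 5.731e-26 / 9.109e-31 = 6.292e+04 m/s = 62.917 km/s

Ratio: 6.292e+04 / 3.422e+01 = 1838.7

The lighter particle has larger velocity uncertainty because Δv ∝ 1/m.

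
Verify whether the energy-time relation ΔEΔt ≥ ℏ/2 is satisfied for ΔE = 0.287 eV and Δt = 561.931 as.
No, it violates the uncertainty relation.

Calculate the product ΔEΔt:
ΔE = 0.287 eV = 4.598e-20 J
ΔEΔt = (4.598e-20 J) × (5.619e-16 s)
ΔEΔt = 2.584e-35 J·s

Compare to the minimum allowed value ℏ/2:
ℏ/2 = 5.273e-35 J·s

Since ΔEΔt = 2.584e-35 J·s < 5.273e-35 J·s = ℏ/2,
this violates the uncertainty relation.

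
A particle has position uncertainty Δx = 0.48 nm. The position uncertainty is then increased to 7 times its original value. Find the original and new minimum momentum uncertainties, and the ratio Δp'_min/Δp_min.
Original Δp_min = 1.099 × 10^-25 kg·m/s; new Δp'_min = 1.569 × 10^-26 kg·m/s; ratio Δp'_min/Δp_min = 1/7.

From the uncertainty principle ΔxΔp ≥ ℏ/2, the minimum momentum uncertainty is Δp_min = ℏ/(2Δx).

Original (Δx = 0.48 nm = 4.800e-10 m):
Δp_min = (1.055e-34 J·s)/(2 × 4.800e-10 m) = 1.099e-25 kg·m/s

When Δx → 7Δx:
Δp'_min = ℏ/(2 × 7Δx) = (1/7) × ℏ/(2Δx) = (1/7) × Δp_min
Δp'_min = 1/7 × 1.099e-25 kg·m/s = 1.569e-26 kg·m/s

Since Δp_min ∝ 1/Δx, when Δx is increased to 7 times its original value, Δp_min decreases to 1/7 of its original value.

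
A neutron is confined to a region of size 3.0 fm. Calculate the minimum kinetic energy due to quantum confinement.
575.590 keV

Using the uncertainty principle:

1. Position uncertainty: Δx ≈ 3.000e-15 m
2. Minimum momentum uncertainty: Δp = ℏ/(2Δx) = 1.758e-20 kg·m/s
3. Minimum kinetic energy:
   KE = (Δp)²/(2m) = (1.758e-20)²/(2 × 1.675e-27 kg)
   KE = 9.222e-14 J = 575.590 keV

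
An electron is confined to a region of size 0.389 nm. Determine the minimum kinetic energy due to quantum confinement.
62.945 meV

Using the uncertainty principle:

1. Position uncertainty: Δx ≈ 3.890e-10 m
2. Minimum momentum uncertainty: Δp = ℏ/(2Δx) = 1.355e-25 kg·m/s
3. Minimum kinetic energy:
   KE = (Δp)²/(2m) = (1.355e-25)²/(2 × 9.109e-31 kg)
   KE = 1.008e-20 J = 62.945 meV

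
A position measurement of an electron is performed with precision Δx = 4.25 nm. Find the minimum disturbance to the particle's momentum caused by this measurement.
1.241 × 10^-26 kg·m/s

The uncertainty principle implies that measuring position disturbs momentum:
ΔxΔp ≥ ℏ/2

When we measure position with precision Δx, we necessarily introduce a momentum uncertainty:
Δp ≥ ℏ/(2Δx)
Δp_min = (1.055e-34 J·s) / (2 × 4.250e-09 m)
Δp_min = 1.241e-26 kg·m/s

The more precisely we measure position, the greater the momentum disturbance.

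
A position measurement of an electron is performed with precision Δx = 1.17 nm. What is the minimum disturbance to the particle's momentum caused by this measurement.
4.507 × 10^-26 kg·m/s

The uncertainty principle implies that measuring position disturbs momentum:
ΔxΔp ≥ ℏ/2

When we measure position with precision Δx, we necessarily introduce a momentum uncertainty:
Δp ≥ ℏ/(2Δx)
Δp_min = (1.055e-34 J·s) / (2 × 1.170e-09 m)
Δp_min = 4.507e-26 kg·m/s

The more precisely we measure position, the greater the momentum disturbance.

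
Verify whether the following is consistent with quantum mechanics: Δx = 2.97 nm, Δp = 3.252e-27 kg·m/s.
No, it violates the uncertainty principle (impossible measurement).

Calculate the product ΔxΔp:
ΔxΔp = (2.970e-09 m) × (3.252e-27 kg·m/s)
ΔxΔp = 9.658e-36 J·s

Compare to the minimum allowed value ℏ/2:
ℏ/2 = 5.273e-35 J·s

Since ΔxΔp = 9.658e-36 J·s < 5.273e-35 J·s = ℏ/2,
the measurement violates the uncertainty principle.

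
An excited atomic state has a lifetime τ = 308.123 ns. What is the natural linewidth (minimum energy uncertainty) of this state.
1.068 neV

Using the energy-time uncertainty principle:
ΔEΔt ≥ ℏ/2

The lifetime τ represents the time uncertainty Δt.
The natural linewidth (minimum energy uncertainty) is:

ΔE = ℏ/(2τ)
ΔE = (1.055e-34 J·s) / (2 × 3.081e-07 s)
ΔE = 1.711e-28 J = 1.068 neV

This natural linewidth limits the precision of spectroscopic measurements.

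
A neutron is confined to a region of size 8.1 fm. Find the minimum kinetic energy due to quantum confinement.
78.956 keV

Using the uncertainty principle:

1. Position uncertainty: Δx ≈ 8.100e-15 m
2. Minimum momentum uncertainty: Δp = ℏ/(2Δx) = 6.510e-21 kg·m/s
3. Minimum kinetic energy:
   KE = (Δp)²/(2m) = (6.510e-21)²/(2 × 1.675e-27 kg)
   KE = 1.265e-14 J = 78.956 keV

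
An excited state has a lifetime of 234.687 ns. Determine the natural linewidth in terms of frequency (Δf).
339.079 kHz

Using the energy-time uncertainty principle and E = hf:
ΔEΔt ≥ ℏ/2
hΔf·Δt ≥ ℏ/2

The minimum frequency uncertainty is:
Δf = ℏ/(2hτ) = 1/(4πτ)
Δf = 1/(4π × 2.347e-07 s)
Δf = 3.391e+05 Hz = 339.079 kHz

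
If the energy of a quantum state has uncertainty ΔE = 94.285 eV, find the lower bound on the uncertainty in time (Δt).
3.491 as

Using the energy-time uncertainty principle:
ΔEΔt ≥ ℏ/2

The minimum uncertainty in time is:
Δt_min = ℏ/(2ΔE)
Δt_min = (1.055e-34 J·s) / (2 × 1.511e-17 J)
Δt_min = 3.491e-18 s = 3.491 as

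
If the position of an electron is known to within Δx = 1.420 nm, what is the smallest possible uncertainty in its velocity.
40.763 km/s

Using the Heisenberg uncertainty principle and Δp = mΔv:
ΔxΔp ≥ ℏ/2
Δx(mΔv) ≥ ℏ/2

The minimum uncertainty in velocity is:
Δv_min = ℏ/(2mΔx)
Δv_min = (1.055e-34 J·s) / (2 × 9.109e-31 kg × 1.420e-09 m)
Δv_min = 4.076e+04 m/s = 40.763 km/s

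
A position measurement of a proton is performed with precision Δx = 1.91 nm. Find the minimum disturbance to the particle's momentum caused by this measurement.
2.761 × 10^-26 kg·m/s

The uncertainty principle implies that measuring position disturbs momentum:
ΔxΔp ≥ ℏ/2

When we measure position with precision Δx, we necessarily introduce a momentum uncertainty:
Δp ≥ ℏ/(2Δx)
Δp_min = (1.055e-34 J·s) / (2 × 1.910e-09 m)
Δp_min = 2.761e-26 kg·m/s

The more precisely we measure position, the greater the momentum disturbance.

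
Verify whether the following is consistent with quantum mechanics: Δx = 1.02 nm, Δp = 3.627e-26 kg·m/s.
No, it violates the uncertainty principle (impossible measurement).

Calculate the product ΔxΔp:
ΔxΔp = (1.020e-09 m) × (3.627e-26 kg·m/s)
ΔxΔp = 3.700e-35 J·s

Compare to the minimum allowed value ℏ/2:
ℏ/2 = 5.273e-35 J·s

Since ΔxΔp = 3.700e-35 J·s < 5.273e-35 J·s = ℏ/2,
the measurement violates the uncertainty principle.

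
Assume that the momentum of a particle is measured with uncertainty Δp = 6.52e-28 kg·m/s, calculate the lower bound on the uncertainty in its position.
80.872 nm

Using the Heisenberg uncertainty principle:
ΔxΔp ≥ ℏ/2

The minimum uncertainty in position is:
Δx_min = ℏ/(2Δp)
Δx_min = (1.055e-34 J·s) / (2 × 6.520e-28 kg·m/s)
Δx_min = 8.087e-08 m = 80.872 nm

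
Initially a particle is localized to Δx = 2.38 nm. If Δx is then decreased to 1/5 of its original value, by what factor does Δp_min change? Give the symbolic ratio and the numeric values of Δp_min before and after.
Original Δp_min = 2.215 × 10^-26 kg·m/s; new Δp'_min = 1.108 × 10^-25 kg·m/s; ratio Δp'_min/Δp_min = 5.

From the uncertainty principle ΔxΔp ≥ ℏ/2, the minimum momentum uncertainty is Δp_min = ℏ/(2Δx).

Original (Δx = 2.38 nm = 2.380e-09 m):
Δp_min = (1.055e-34 J·s)/(2 × 2.380e-09 m) = 2.215e-26 kg·m/s

When Δx → (1/5)Δx:
Δp'_min = ℏ/(2 × (1/5)Δx) = 5 × ℏ/(2Δx) = 5 × Δp_min
Δp'_min = 5 × 2.215e-26 kg·m/s = 1.108e-25 kg·m/s

Since Δp_min ∝ 1/Δx, when Δx is decreased to 1/5 of its original value, Δp_min increases to 5 times its original value.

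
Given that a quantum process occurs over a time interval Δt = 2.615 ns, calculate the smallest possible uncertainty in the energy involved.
125.853 neV

Using the energy-time uncertainty principle:
ΔEΔt ≥ ℏ/2

The minimum uncertainty in energy is:
ΔE_min = ℏ/(2Δt)
ΔE_min = (1.055e-34 J·s) / (2 × 2.615e-09 s)
ΔE_min = 2.016e-26 J = 125.853 neV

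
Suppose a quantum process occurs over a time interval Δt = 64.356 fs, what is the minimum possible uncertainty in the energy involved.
5.114 meV

Using the energy-time uncertainty principle:
ΔEΔt ≥ ℏ/2

The minimum uncertainty in energy is:
ΔE_min = ℏ/(2Δt)
ΔE_min = (1.055e-34 J·s) / (2 × 6.436e-14 s)
ΔE_min = 8.193e-22 J = 5.114 meV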